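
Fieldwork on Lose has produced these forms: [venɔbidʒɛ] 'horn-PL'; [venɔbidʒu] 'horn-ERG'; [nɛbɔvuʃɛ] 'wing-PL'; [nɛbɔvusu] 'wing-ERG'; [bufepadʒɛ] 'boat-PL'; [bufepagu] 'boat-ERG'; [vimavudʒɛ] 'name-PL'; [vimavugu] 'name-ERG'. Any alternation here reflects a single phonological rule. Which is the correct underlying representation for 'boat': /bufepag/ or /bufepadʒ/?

'boat' shows [dʒ] ~ [g] at the end of the stem ([bufepadʒɛ] vs [bufepagu]).
But 'horn' keeps [dʒ] in both environments ([venɔbidʒɛ], [venɔbidʒu]), so there is no rule changing /dʒ/ to [g] before the ERG suffix.
The alternation reflects palatalization before a front vowel: /g/ and /s/ become palato-alveolar [dʒ] and [ʃ] before a front vowel. /g/ is underlying.

/bufepag/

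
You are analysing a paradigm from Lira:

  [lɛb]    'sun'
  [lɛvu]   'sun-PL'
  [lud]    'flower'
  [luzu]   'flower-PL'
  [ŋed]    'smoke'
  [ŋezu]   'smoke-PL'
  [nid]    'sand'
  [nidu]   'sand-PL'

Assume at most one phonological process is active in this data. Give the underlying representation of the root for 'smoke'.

The stem for 'smoke' ends in [d] in [ŋed] but [z] in [ŋezu].
If /d/ were underlying and a rule turned it into [z] before the PL suffix, 'sand' would also alternate; but it has [d] in both [nid] and [nidu].
The underlying segment must be /z/; voiced fricatives become stops word-finally, yielding [d] there.

/ŋez/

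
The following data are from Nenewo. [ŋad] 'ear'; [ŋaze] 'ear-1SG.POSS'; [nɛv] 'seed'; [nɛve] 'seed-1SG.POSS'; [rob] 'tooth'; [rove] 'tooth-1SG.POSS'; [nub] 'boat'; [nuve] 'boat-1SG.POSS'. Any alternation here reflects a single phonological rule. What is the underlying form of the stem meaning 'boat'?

The stem for 'boat' ends in [b] in [nub] but [v] in [nuve].
The stem 'seed' ([nɛv], [nɛve]) shows [v] unchanged in both environments, so [v] cannot be basic with [b] derived in isolation.
Therefore /b/ is basic and [v] is derived by intervocalic spirantization (voiced stops become fricatives between vowels).

/nub/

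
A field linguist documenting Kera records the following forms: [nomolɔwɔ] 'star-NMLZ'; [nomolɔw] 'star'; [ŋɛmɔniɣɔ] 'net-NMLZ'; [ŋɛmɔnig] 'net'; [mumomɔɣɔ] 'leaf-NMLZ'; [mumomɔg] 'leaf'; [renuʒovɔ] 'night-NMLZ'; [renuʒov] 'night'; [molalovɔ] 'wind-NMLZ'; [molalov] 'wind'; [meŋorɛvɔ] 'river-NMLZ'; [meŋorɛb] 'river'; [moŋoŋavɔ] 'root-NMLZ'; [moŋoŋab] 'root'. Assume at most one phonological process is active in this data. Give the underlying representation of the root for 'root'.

'root' shows [v] ~ [b] at the end of the stem ([moŋoŋavɔ] vs [moŋoŋab]).
The stem 'night' ([renuʒovɔ], [renuʒov]) shows [v] unchanged in both environments, so [v] cannot be basic with [b] derived in isolation.
So /b/ is underlying, and a rule of intervocalic spirantization — voiced stops become fricatives between vowels — gives [v].
The underlying form of 'root' is therefore /moŋoŋab/.

/moŋoŋab/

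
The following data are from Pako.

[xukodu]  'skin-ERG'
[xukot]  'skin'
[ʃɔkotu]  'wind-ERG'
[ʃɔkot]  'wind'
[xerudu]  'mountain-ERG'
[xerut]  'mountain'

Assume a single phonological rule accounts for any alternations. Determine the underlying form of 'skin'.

/xukod/

The stem for 'skin' ends in [d] in [xukodu] but [t] in [xukot].
The stem 'wind' ([ʃɔkotu], [ʃɔkot]) shows [t] unchanged in both environments, so [t] cannot be basic with [d] derived before the ERG suffix.
So /d/ is underlying, and a rule of word-final obstruent devoicing — voiced obstruents become voiceless word-finally — gives [t].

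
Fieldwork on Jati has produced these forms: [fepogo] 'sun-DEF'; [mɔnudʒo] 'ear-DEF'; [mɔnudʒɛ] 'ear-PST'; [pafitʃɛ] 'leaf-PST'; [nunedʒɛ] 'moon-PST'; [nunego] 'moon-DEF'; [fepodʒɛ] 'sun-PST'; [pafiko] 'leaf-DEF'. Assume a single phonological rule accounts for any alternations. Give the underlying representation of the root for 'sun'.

/fepog/

'sun' shows [g] ~ [dʒ] at the end of the stem ([fepogo] vs [fepodʒɛ]).
But 'ear' keeps [dʒ] in both environments ([mɔnudʒo], [mɔnudʒɛ]), so there is no rule changing /dʒ/ to [g] before the DEF suffix.
Therefore /g/ is basic and [dʒ] is derived by palatalization before a front vowel (/k/ and /g/ become palato-alveolar [tʃ] and [dʒ] before a front vowel).
So 'sun' = /fepog/.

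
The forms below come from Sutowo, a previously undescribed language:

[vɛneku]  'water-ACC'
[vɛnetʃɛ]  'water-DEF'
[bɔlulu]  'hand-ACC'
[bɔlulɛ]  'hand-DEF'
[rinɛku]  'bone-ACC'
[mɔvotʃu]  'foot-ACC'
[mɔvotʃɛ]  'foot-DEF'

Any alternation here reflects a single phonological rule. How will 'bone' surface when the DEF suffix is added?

[rinɛtʃɛ]

In [vɛneku] and [vɛnetʃɛ] the final segment of 'water' alternates: [k] ~ [tʃ].
If /tʃ/ were underlying and a rule turned it into [k] before the ACC suffix, 'foot' would also alternate; but it has [tʃ] in both [mɔvotʃu] and [mɔvotʃɛ].
The underlying segment must be /k/; /k/ becomes palato-alveolar [tʃ] before a front vowel, yielding [tʃ] there.
The one attested form of 'bone', [rinɛku], shows underlying /rinɛk/. Applying the same rule before a front vowel gives [rinɛtʃɛ].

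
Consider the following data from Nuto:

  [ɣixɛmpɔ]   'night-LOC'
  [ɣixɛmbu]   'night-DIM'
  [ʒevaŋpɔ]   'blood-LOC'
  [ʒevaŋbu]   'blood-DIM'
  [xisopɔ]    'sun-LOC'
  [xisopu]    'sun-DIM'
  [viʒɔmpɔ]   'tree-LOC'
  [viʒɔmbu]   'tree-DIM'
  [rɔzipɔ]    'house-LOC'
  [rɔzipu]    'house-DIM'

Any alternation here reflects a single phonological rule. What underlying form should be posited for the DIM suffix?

The DIM suffix surfaces as [-bu] and [-pu], depending on the final segment of the stem.
The LOC suffix, which begins with [p], is invariant after every stem; so [p] is not altered by any rule here.
So the underlying form is /-bu/, and voiced stops become voiceless after a vowel.

/-bu/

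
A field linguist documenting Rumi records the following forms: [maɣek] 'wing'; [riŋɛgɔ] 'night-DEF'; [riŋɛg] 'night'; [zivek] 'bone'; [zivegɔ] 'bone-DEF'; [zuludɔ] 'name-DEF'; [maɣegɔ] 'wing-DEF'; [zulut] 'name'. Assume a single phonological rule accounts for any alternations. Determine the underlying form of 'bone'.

'bone' shows [k] ~ [g] at the end of the stem ([zivek] vs [zivegɔ]).
The stem 'night' ([riŋɛg], [riŋɛgɔ]) shows [g] unchanged in both environments, so [g] cannot be basic with [k] derived in isolation.
So /k/ is underlying, and a rule of intervocalic voicing — voiceless stops become voiced between vowels — gives [g].

/zivek/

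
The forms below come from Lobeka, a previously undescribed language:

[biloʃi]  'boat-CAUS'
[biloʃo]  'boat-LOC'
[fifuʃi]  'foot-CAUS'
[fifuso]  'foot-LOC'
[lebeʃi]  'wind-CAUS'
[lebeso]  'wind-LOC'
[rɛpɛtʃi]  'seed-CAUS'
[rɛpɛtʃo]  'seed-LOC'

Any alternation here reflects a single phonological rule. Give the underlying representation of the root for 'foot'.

/fifus/

The root 'foot' surfaces as [fifuʃi] and [fifuso], with a stem-final [ʃ] ~ [s] alternation.
But 'boat' keeps [ʃ] in both environments ([biloʃi], [biloʃo]), so there is no rule changing /ʃ/ to [s] before the LOC suffix.
So /s/ is underlying, and a rule of palatalization before a front vowel — /s/ becomes palato-alveolar [ʃ] before a front vowel — gives [ʃ].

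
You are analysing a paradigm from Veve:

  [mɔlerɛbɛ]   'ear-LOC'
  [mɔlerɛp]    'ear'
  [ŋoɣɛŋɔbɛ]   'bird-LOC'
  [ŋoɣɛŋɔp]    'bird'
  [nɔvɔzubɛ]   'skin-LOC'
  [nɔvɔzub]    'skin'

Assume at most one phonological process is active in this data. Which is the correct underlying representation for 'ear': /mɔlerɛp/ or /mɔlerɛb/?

In [mɔlerɛbɛ] and [mɔlerɛp] the final segment of 'ear' alternates: [b] ~ [p].
But 'skin' keeps [b] in both environments ([nɔvɔzubɛ], [nɔvɔzub]), so there is no rule changing /b/ to [p] in isolation.
So /p/ is underlying, and a rule of intervocalic voicing — voiceless stops become voiced between vowels — gives [b].

/mɔlerɛp/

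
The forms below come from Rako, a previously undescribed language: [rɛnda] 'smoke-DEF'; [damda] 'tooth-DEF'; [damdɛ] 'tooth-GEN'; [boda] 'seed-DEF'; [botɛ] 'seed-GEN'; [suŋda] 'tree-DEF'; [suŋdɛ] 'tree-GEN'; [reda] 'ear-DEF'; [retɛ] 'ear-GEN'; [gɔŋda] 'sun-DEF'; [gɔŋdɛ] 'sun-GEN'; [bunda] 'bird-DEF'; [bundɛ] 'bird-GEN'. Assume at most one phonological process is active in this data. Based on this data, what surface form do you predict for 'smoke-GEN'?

[rɛndɛ]

The GEN morpheme has two allomorphs, [-dɛ] and [-tɛ].
The DEF suffix, which begins with [d], is invariant after every stem; so [d] is not altered by any rule here.
The GEN suffix is therefore /-tɛ/ underlyingly, with post-nasal voicing: voiceless stops become voiced after a nasal.
After 'smoke', which ends in a nasal, the suffix surfaces as [-dɛ], giving [rɛndɛ].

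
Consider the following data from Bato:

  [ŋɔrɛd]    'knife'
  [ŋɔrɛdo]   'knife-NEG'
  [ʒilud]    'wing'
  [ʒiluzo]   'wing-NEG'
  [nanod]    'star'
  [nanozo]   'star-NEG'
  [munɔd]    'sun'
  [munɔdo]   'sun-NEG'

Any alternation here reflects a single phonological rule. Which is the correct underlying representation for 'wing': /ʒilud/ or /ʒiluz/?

'wing' shows [d] ~ [z] at the end of the stem ([ʒilud] vs [ʒiluzo]).
The stem 'knife' ([ŋɔrɛd], [ŋɔrɛdo]) shows [d] unchanged in both environments, so [d] cannot be basic with [z] derived before the NEG suffix.
So /z/ is underlying, and a rule of word-final hardening — voiced fricatives become stops word-finally — gives [d].

/ʒiluz/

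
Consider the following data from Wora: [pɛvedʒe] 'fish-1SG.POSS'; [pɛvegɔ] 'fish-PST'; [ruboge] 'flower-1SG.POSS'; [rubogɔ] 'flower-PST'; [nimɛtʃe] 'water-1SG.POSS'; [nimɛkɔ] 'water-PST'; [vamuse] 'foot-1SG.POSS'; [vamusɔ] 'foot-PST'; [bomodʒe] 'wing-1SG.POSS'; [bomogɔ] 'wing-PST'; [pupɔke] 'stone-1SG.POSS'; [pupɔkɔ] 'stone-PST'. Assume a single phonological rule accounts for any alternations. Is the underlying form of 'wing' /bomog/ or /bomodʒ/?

The stem for 'wing' ends in [dʒ] in [bomodʒe] but [g] in [bomogɔ].
Compare 'flower', with invariant [g] in [ruboge] and [rubogɔ]: an analysis with underlying /g/ and a rule producing [dʒ] before the 1SG.POSS suffix would wrongly predict alternation here too.
The alternation reflects depalatalization: palato-alveolar /tʃ/ and /dʒ/ become [k] and [g] when no front vowel follows. /dʒ/ is underlying.

/bomodʒ/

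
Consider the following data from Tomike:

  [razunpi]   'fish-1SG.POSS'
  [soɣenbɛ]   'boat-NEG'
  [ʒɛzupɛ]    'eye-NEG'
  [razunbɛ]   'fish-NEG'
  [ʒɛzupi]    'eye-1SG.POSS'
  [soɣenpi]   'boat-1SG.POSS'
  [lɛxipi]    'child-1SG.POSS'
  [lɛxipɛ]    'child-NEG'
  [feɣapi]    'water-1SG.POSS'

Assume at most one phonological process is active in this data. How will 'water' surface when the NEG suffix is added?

The NEG suffix surfaces as [-bɛ] and [-pɛ], depending on the final segment of the stem.
By contrast the 1SG.POSS suffix keeps its initial [p] throughout — that segment must be underlying.
So the underlying form is /-bɛ/, and voiced stops become voiceless after a vowel.
After 'water', which ends in a vowel, the suffix surfaces as [-pɛ], giving [feɣapɛ].

[feɣapɛ]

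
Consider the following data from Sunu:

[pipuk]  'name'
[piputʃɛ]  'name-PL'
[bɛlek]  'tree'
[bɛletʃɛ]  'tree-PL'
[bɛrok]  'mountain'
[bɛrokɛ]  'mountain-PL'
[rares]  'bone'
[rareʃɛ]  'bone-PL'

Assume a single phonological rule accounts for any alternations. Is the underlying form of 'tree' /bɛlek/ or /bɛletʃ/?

/bɛletʃ/

In [bɛlek] and [bɛletʃɛ] the final segment of 'tree' alternates: [k] ~ [tʃ].
But 'mountain' keeps [k] in both environments ([bɛrok], [bɛrokɛ]), so there is no rule changing /k/ to [tʃ] before the PL suffix.
So /tʃ/ is underlying, and a rule of depalatalization — palato-alveolar /tʃ/ and /ʃ/ become [k] and [s] when no front vowel follows — gives [k].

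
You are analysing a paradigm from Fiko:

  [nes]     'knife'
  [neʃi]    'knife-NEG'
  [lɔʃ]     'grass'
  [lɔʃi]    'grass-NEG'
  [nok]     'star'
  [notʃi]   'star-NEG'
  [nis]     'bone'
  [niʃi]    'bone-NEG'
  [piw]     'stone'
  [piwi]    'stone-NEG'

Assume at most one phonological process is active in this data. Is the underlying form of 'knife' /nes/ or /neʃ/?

The stem for 'knife' ends in [s] in [nes] but [ʃ] in [neʃi].
If /ʃ/ were underlying and a rule turned it into [s] in isolation, 'grass' would also alternate; but it has [ʃ] in both [lɔʃ] and [lɔʃi].
So /s/ is underlying, and a rule of palatalization before a front vowel — /k/ and /s/ become palato-alveolar [tʃ] and [ʃ] before a front vowel — gives [ʃ].

/nes/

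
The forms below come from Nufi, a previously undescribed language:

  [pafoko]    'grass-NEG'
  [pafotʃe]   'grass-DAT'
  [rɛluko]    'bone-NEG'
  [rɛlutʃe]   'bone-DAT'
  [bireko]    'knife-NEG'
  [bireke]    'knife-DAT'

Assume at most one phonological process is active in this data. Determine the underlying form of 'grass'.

/pafotʃ/

The root 'grass' surfaces as [pafoko] and [pafotʃe], with a stem-final [k] ~ [tʃ] alternation.
Compare 'knife', with invariant [k] in [bireko] and [bireke]: an analysis with underlying /k/ and a rule producing [tʃ] before the DAT suffix would wrongly predict alternation here too.
The alternation reflects depalatalization: palato-alveolar /tʃ/ becomes [k] when no front vowel follows. /tʃ/ is underlying.
The underlying form of 'grass' is therefore /pafotʃ/.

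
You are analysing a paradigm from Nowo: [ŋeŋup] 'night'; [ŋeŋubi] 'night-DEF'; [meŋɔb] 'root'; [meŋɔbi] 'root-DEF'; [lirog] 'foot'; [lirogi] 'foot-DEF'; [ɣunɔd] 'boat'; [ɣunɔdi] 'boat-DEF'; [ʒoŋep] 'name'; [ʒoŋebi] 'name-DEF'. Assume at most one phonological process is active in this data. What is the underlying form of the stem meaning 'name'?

The stem for 'name' ends in [p] in [ʒoŋep] but [b] in [ʒoŋebi].
If /b/ were underlying and a rule turned it into [p] in isolation, 'root' would also alternate; but it has [b] in both [meŋɔb] and [meŋɔbi].
So /p/ is underlying, and a rule of intervocalic voicing — voiceless stops become voiced between vowels — gives [b].
So 'name' = /ʒoŋep/.

/ʒoŋep/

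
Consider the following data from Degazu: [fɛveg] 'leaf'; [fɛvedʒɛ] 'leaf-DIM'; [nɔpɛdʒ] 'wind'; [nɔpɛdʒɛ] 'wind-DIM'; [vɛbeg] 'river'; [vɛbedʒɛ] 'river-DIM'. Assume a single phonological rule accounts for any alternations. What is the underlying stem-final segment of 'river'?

The root 'river' surfaces as [vɛbeg] and [vɛbedʒɛ], with a stem-final [g] ~ [dʒ] alternation.
But 'wind' keeps [dʒ] in both environments ([nɔpɛdʒ], [nɔpɛdʒɛ]), so there is no rule changing /dʒ/ to [g] in isolation.
The alternation reflects palatalization before a front vowel: /g/ becomes palato-alveolar [dʒ] before a front vowel. /g/ is underlying.

/g/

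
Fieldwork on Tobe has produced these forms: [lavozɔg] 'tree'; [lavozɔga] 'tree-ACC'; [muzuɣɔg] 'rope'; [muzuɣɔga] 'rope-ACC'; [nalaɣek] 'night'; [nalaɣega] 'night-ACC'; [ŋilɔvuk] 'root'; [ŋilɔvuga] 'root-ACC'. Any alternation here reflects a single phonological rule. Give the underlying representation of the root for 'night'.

/nalaɣek/

In [nalaɣek] and [nalaɣega] the final segment of 'night' alternates: [k] ~ [g].
The stem 'rope' ([muzuɣɔg], [muzuɣɔga]) shows [g] unchanged in both environments, so [g] cannot be basic with [k] derived in isolation.
The underlying segment must be /k/; voiceless stops become voiced between vowels, yielding [g] there.
The underlying form of 'night' is therefore /nalaɣek/.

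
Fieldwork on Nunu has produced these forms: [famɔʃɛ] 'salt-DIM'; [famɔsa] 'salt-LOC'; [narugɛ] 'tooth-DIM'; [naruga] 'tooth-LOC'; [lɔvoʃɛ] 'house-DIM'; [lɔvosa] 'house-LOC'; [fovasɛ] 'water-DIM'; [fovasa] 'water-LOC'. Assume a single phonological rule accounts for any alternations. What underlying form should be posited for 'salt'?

/famɔʃ/

In [famɔʃɛ] and [famɔsa] the final segment of 'salt' alternates: [ʃ] ~ [s].
If /s/ were underlying and a rule turned it into [ʃ] before the DIM suffix, 'water' would also alternate; but it has [s] in both [fovasɛ] and [fovasa].
The underlying segment must be /ʃ/; palato-alveolar /ʃ/ becomes [s] when no front vowel follows, yielding [s] there.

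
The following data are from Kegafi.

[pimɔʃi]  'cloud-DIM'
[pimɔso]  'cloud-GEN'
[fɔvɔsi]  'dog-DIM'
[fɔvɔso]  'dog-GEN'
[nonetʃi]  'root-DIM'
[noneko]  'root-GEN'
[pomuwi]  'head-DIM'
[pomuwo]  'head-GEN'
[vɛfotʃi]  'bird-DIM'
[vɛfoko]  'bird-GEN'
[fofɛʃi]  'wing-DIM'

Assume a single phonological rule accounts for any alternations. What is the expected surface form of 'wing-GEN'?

'cloud' shows [ʃ] ~ [s] at the end of the stem ([pimɔʃi] vs [pimɔso]).
If /s/ were underlying and a rule turned it into [ʃ] before the DIM suffix, 'dog' would also alternate; but it has [s] in both [fɔvɔsi] and [fɔvɔso].
The underlying segment must be /ʃ/; palato-alveolar /tʃ/ and /ʃ/ become [k] and [s] when no front vowel follows, yielding [s] there.
From [fofɛʃi] the stem 'wing' is /fofɛʃ/; when no front vowel follows this yields [fofɛso].

[fofɛso]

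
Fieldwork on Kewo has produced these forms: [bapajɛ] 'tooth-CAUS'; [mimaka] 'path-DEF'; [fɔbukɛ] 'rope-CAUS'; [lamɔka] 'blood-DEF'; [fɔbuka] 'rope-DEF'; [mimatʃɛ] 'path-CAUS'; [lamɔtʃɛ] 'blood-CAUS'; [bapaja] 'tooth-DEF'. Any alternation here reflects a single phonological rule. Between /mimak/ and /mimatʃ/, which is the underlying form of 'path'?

'path' shows [tʃ] ~ [k] at the end of the stem ([mimatʃɛ] vs [mimaka]).
The stem 'rope' ([fɔbukɛ], [fɔbuka]) shows [k] unchanged in both environments, so [k] cannot be basic with [tʃ] derived before the CAUS suffix.
The alternation reflects depalatalization: palato-alveolar /tʃ/ becomes [k] when no front vowel follows. /tʃ/ is underlying.

/mimatʃ/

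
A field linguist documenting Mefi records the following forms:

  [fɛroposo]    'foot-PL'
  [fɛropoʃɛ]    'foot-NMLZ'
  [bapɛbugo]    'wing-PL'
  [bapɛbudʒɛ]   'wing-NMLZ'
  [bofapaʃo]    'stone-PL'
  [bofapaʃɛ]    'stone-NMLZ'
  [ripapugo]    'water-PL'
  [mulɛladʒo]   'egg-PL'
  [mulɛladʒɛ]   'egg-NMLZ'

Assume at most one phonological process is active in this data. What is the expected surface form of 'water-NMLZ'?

[ripapudʒɛ]

The stem for 'wing' ends in [g] in [bapɛbugo] but [dʒ] in [bapɛbudʒɛ].
But 'egg' keeps [dʒ] in both environments ([mulɛladʒo], [mulɛladʒɛ]), so there is no rule changing /dʒ/ to [g] before the PL suffix.
The underlying segment must be /g/; /g/ and /s/ become palato-alveolar [dʒ] and [ʃ] before a front vowel, yielding [dʒ] there.
The one attested form of 'water', [ripapugo], shows underlying /ripapug/. Applying the same rule before a front vowel gives [ripapudʒɛ].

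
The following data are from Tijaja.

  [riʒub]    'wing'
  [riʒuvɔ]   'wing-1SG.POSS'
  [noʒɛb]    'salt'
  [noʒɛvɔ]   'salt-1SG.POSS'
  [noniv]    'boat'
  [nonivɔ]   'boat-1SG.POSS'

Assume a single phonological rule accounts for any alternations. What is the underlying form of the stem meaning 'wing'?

The stem for 'wing' ends in [b] in [riʒub] but [v] in [riʒuvɔ].
Compare 'boat', with invariant [v] in [noniv] and [nonivɔ]: an analysis with underlying /v/ and a rule producing [b] in isolation would wrongly predict alternation here too.
So /b/ is underlying, and a rule of intervocalic spirantization — voiced stops become fricatives between vowels — gives [v].

/riʒub/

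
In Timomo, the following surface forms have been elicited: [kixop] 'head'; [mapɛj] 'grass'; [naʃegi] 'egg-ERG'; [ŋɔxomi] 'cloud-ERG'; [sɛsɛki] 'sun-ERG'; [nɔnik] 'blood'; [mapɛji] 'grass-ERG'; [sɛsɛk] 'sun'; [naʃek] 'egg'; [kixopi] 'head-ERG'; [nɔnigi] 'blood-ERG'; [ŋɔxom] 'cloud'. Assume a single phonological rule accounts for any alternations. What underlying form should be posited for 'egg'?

In [naʃek] and [naʃegi] the final segment of 'egg' alternates: [k] ~ [g].
Compare 'sun', with invariant [k] in [sɛsɛk] and [sɛsɛki]: an analysis with underlying /k/ and a rule producing [g] before the ERG suffix would wrongly predict alternation here too.
The alternation reflects word-final obstruent devoicing: voiced obstruents become voiceless word-finally. /g/ is underlying.

/naʃeg/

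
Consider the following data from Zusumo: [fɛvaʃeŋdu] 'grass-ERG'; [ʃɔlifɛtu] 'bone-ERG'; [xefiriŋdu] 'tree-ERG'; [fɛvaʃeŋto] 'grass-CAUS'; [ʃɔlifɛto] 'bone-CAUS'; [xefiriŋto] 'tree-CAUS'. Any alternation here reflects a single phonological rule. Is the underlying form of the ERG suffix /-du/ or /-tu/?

/-du/

The ERG morpheme has two allomorphs, [-du] and [-tu].
By contrast the CAUS suffix keeps its initial [t] throughout — that segment must be underlying.
So the underlying form is /-du/, and voiced stops become voiceless after a vowel.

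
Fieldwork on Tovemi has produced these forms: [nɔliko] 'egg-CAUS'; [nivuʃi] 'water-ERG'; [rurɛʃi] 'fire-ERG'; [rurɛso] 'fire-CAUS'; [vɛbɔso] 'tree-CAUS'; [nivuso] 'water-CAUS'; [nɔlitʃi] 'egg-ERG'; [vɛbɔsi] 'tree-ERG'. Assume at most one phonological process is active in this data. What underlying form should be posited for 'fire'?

The root 'fire' surfaces as [rurɛʃi] and [rurɛso], with a stem-final [ʃ] ~ [s] alternation.
The stem 'tree' ([vɛbɔsi], [vɛbɔso]) shows [s] unchanged in both environments, so [s] cannot be basic with [ʃ] derived before the ERG suffix.
Therefore /ʃ/ is basic and [s] is derived by depalatalization (palato-alveolar /tʃ/ and /ʃ/ become [k] and [s] when no front vowel follows).

/rurɛʃ/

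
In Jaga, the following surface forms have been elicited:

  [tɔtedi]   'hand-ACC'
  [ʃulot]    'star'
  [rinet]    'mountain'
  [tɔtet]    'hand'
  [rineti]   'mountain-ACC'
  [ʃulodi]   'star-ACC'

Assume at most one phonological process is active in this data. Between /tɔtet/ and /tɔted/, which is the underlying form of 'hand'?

/tɔted/

In [tɔtedi] and [tɔtet] the final segment of 'hand' alternates: [d] ~ [t].
The stem 'mountain' ([rineti], [rinet]) shows [t] unchanged in both environments, so [t] cannot be basic with [d] derived before the ACC suffix.
Therefore /d/ is basic and [t] is derived by word-final obstruent devoicing (voiced obstruents become voiceless word-finally).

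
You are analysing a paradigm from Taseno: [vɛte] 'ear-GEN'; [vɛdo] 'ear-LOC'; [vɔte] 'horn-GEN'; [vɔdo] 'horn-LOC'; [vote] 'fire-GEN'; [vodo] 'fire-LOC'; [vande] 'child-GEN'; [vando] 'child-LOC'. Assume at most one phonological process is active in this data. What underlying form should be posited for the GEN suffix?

/-te/

The GEN suffix surfaces as [-de] and [-te], depending on the final segment of the stem.
The LOC suffix, which begins with [d], is invariant after every stem; so [d] is not altered by any rule here.
So the underlying form is /-te/, and voiceless stops become voiced after a nasal.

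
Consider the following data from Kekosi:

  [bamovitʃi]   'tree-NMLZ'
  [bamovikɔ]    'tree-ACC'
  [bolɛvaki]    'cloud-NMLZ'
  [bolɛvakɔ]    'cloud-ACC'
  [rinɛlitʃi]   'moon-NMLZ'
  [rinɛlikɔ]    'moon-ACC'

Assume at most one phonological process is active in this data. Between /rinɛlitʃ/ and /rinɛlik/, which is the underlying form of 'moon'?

The stem for 'moon' ends in [tʃ] in [rinɛlitʃi] but [k] in [rinɛlikɔ].
The stem 'cloud' ([bolɛvaki], [bolɛvakɔ]) shows [k] unchanged in both environments, so [k] cannot be basic with [tʃ] derived before the NMLZ suffix.
The alternation reflects depalatalization: palato-alveolar /tʃ/ becomes [k] when no front vowel follows. /tʃ/ is underlying.

/rinɛlitʃ/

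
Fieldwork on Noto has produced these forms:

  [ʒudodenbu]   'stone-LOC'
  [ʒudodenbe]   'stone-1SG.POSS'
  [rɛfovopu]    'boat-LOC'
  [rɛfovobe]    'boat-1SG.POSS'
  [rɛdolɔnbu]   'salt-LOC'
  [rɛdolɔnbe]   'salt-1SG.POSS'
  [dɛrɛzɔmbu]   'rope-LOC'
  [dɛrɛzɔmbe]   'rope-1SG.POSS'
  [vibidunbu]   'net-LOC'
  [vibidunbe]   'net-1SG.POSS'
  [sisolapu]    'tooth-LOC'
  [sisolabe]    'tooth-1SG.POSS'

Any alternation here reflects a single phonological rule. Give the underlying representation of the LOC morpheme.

/-pu/

The LOC morpheme has two allomorphs, [-bu] and [-pu].
By contrast the 1SG.POSS suffix keeps its initial [b] throughout — that segment must be underlying.
So the underlying form is /-pu/, and voiceless stops become voiced after a nasal.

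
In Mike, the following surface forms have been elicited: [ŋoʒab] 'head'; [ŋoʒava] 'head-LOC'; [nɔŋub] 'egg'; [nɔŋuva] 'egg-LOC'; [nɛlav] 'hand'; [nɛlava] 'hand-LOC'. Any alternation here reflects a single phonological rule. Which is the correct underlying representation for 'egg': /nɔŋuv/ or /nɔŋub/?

The stem for 'egg' ends in [b] in [nɔŋub] but [v] in [nɔŋuva].
Compare 'hand', with invariant [v] in [nɛlav] and [nɛlava]: an analysis with underlying /v/ and a rule producing [b] in isolation would wrongly predict alternation here too.
Therefore /b/ is basic and [v] is derived by intervocalic spirantization (voiced stops become fricatives between vowels).

/nɔŋub/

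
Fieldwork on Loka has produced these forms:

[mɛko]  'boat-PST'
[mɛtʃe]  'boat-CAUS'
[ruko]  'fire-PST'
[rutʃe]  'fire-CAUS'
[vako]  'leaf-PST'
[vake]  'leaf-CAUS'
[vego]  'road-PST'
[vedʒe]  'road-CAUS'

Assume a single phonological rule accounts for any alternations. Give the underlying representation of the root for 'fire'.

The stem for 'fire' ends in [k] in [ruko] but [tʃ] in [rutʃe].
The stem 'leaf' ([vako], [vake]) shows [k] unchanged in both environments, so [k] cannot be basic with [tʃ] derived before the CAUS suffix.
The underlying segment must be /tʃ/; palato-alveolar /tʃ/ and /dʒ/ become [k] and [g] when no front vowel follows, yielding [k] there.

/rutʃ/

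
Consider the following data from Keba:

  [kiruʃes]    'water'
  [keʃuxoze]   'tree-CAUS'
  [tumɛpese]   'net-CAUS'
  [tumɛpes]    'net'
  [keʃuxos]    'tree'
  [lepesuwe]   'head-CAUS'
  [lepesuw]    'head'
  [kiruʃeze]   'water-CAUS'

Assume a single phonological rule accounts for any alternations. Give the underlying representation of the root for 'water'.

/kiruʃez/

The stem for 'water' ends in [s] in [kiruʃes] but [z] in [kiruʃeze].
If /s/ were underlying and a rule turned it into [z] before the CAUS suffix, 'net' would also alternate; but it has [s] in both [tumɛpes] and [tumɛpese].
The underlying segment must be /z/; voiced obstruents become voiceless word-finally, yielding [s] there.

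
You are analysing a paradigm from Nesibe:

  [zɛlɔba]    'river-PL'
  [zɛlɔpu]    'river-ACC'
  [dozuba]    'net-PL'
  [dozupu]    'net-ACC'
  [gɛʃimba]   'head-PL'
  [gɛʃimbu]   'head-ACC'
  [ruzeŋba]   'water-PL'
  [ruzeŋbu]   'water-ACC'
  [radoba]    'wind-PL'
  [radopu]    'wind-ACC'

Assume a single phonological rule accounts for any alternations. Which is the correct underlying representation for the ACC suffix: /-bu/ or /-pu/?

The ACC suffix surfaces as [-bu] and [-pu], depending on the final segment of the stem.
The PL suffix, which begins with [b], is invariant after every stem; so [b] is not altered by any rule here.
So the underlying form is /-pu/, and voiceless stops become voiced after a nasal.

/-pu/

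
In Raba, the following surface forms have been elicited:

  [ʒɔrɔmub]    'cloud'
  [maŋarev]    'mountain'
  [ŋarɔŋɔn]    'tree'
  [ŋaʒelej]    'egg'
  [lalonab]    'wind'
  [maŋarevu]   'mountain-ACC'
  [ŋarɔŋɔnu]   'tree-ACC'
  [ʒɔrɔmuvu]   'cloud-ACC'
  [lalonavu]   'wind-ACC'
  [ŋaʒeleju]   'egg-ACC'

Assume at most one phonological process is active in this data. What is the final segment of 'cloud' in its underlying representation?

The root 'cloud' surfaces as [ʒɔrɔmuvu] and [ʒɔrɔmub], with a stem-final [v] ~ [b] alternation.
The stem 'mountain' ([maŋarevu], [maŋarev]) shows [v] unchanged in both environments, so [v] cannot be basic with [b] derived in isolation.
The underlying segment must be /b/; voiced stops become fricatives between vowels, yielding [v] there.

/b/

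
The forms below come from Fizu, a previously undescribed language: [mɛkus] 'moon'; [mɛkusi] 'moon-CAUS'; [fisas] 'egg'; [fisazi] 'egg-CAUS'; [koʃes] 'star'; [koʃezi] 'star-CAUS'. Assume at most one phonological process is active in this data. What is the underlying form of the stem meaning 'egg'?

'egg' shows [s] ~ [z] at the end of the stem ([fisas] vs [fisazi]).
If /s/ were underlying and a rule turned it into [z] before the CAUS suffix, 'moon' would also alternate; but it has [s] in both [mɛkus] and [mɛkusi].
The underlying segment must be /z/; voiced obstruents become voiceless word-finally, yielding [s] there.
The underlying form of 'egg' is therefore /fisaz/.

/fisaz/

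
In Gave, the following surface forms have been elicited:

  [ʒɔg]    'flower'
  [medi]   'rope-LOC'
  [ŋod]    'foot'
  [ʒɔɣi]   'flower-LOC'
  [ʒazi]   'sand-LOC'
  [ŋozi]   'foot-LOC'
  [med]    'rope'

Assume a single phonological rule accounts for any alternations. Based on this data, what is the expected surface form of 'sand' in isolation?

'foot' shows [z] ~ [d] at the end of the stem ([ŋozi] vs [ŋod]).
The stem 'rope' ([medi], [med]) shows [d] unchanged in both environments, so [d] cannot be basic with [z] derived before the LOC suffix.
Therefore /z/ is basic and [d] is derived by word-final hardening (voiced fricatives become stops word-finally).
The one attested form of 'sand', [ʒazi], shows underlying /ʒaz/. Applying the same rule word-finally gives [ʒad].

[ʒad]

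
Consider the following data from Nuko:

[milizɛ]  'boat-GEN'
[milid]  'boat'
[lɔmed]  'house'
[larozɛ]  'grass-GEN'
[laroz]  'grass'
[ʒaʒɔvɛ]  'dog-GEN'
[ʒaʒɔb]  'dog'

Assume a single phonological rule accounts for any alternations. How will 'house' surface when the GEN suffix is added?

[lɔmezɛ]

The stem for 'boat' ends in [z] in [milizɛ] but [d] in [milid].
But 'grass' keeps [z] in both environments ([larozɛ], [laroz]), so there is no rule changing /z/ to [d] in isolation.
So /d/ is underlying, and a rule of intervocalic spirantization — voiced stops become fricatives between vowels — gives [z].
The one attested form of 'house', [lɔmed], shows underlying /lɔmed/. Applying the same rule between vowels gives [lɔmezɛ].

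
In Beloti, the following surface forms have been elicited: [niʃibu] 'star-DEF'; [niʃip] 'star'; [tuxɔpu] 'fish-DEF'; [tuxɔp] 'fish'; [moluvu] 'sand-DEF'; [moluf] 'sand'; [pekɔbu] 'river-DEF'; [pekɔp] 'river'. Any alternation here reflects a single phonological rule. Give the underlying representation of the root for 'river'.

In [pekɔbu] and [pekɔp] the final segment of 'river' alternates: [b] ~ [p].
But 'fish' keeps [p] in both environments ([tuxɔpu], [tuxɔp]), so there is no rule changing /p/ to [b] before the DEF suffix.
Therefore /b/ is basic and [p] is derived by word-final obstruent devoicing (voiced obstruents become voiceless word-finally).
Hence 'river' is /pekɔb/ underlyingly.

/pekɔb/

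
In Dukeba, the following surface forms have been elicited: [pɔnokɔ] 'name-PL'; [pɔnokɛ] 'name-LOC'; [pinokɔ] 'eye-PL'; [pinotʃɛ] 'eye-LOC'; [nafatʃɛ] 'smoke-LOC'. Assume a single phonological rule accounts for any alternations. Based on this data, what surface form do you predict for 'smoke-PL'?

The stem for 'eye' ends in [k] in [pinokɔ] but [tʃ] in [pinotʃɛ].
If /k/ were underlying and a rule turned it into [tʃ] before the LOC suffix, 'name' would also alternate; but it has [k] in both [pɔnokɔ] and [pɔnokɛ].
The underlying segment must be /tʃ/; palato-alveolar /tʃ/ becomes [k] when no front vowel follows, yielding [k] there.
The one attested form of 'smoke', [nafatʃɛ], shows underlying /nafatʃ/. Applying the same rule when no front vowel follows gives [nafakɔ].

[nafakɔ]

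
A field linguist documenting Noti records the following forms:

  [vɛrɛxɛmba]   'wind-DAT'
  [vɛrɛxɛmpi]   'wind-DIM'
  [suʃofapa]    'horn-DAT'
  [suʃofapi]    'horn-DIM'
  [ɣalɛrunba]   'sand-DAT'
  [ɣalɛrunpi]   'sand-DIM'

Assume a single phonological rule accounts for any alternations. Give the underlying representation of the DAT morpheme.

The DAT morpheme has two allomorphs, [-ba] and [-pa].
By contrast the DIM suffix keeps its initial [p] throughout — that segment must be underlying.
So the underlying form is /-ba/, and voiced stops become voiceless after a vowel.

/-ba/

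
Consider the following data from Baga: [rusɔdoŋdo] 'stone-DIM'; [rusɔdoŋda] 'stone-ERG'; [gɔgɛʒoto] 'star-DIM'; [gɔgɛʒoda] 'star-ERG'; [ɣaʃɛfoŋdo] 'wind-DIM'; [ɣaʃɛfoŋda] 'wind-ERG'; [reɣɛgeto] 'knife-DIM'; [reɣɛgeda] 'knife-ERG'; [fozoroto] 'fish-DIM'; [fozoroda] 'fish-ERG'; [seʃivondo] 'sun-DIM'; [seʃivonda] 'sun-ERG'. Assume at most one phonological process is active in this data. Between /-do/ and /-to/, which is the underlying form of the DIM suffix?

The DIM suffix surfaces as [-do] and [-to], depending on the final segment of the stem.
By contrast the ERG suffix keeps its initial [d] throughout — that segment must be underlying.
So the underlying form is /-to/, and voiceless stops become voiced after a nasal.

/-to/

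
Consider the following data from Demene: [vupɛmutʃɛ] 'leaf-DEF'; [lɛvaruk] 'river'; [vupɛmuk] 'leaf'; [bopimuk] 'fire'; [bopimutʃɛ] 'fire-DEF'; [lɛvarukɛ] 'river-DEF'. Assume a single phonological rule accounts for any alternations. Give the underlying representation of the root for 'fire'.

/bopimutʃ/

'fire' shows [tʃ] ~ [k] at the end of the stem ([bopimutʃɛ] vs [bopimuk]).
If /k/ were underlying and a rule turned it into [tʃ] before the DEF suffix, 'river' would also alternate; but it has [k] in both [lɛvarukɛ] and [lɛvaruk].
The underlying segment must be /tʃ/; palato-alveolar /tʃ/ becomes [k] when no front vowel follows, yielding [k] there.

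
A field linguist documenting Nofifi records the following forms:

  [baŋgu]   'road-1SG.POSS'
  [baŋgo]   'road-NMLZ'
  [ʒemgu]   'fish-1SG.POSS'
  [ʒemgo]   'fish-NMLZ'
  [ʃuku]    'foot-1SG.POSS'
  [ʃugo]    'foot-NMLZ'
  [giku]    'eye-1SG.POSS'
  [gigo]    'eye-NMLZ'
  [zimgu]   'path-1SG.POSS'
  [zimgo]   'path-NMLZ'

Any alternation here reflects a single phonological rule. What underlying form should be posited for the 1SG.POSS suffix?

/-ku/

The 1SG.POSS morpheme has two allomorphs, [-gu] and [-ku].
The NMLZ suffix, which begins with [g], is invariant after every stem; so [g] is not altered by any rule here.
So the underlying form is /-ku/, and voiceless stops become voiced after a nasal.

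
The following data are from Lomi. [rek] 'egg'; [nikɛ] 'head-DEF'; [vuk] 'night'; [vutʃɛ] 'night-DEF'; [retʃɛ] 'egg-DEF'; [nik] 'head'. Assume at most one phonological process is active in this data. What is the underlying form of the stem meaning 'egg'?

/retʃ/

The root 'egg' surfaces as [retʃɛ] and [rek], with a stem-final [tʃ] ~ [k] alternation.
If /k/ were underlying and a rule turned it into [tʃ] before the DEF suffix, 'head' would also alternate; but it has [k] in both [nikɛ] and [nik].
The underlying segment must be /tʃ/; palato-alveolar /tʃ/ becomes [k] when no front vowel follows, yielding [k] there.
Hence 'egg' is /retʃ/ underlyingly.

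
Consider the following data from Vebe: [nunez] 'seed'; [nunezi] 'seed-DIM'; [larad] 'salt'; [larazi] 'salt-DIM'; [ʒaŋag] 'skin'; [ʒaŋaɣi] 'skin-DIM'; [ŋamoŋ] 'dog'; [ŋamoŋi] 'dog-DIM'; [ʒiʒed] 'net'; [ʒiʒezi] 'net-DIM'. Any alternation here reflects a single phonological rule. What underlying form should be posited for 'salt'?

'salt' shows [d] ~ [z] at the end of the stem ([larad] vs [larazi]).
If /z/ were underlying and a rule turned it into [d] in isolation, 'seed' would also alternate; but it has [z] in both [nunez] and [nunezi].
The underlying segment must be /d/; voiced stops become fricatives between vowels, yielding [z] there.
Hence 'salt' is /larad/ underlyingly.

/larad/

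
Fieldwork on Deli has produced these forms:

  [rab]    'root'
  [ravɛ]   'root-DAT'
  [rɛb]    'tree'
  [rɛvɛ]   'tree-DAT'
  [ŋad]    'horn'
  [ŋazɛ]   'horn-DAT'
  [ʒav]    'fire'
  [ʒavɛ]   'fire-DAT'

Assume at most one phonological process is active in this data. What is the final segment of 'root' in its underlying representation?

/b/

In [rab] and [ravɛ] the final segment of 'root' alternates: [b] ~ [v].
Compare 'fire', with invariant [v] in [ʒav] and [ʒavɛ]: an analysis with underlying /v/ and a rule producing [b] in isolation would wrongly predict alternation here too.
So /b/ is underlying, and a rule of intervocalic spirantization — voiced stops become fricatives between vowels — gives [v].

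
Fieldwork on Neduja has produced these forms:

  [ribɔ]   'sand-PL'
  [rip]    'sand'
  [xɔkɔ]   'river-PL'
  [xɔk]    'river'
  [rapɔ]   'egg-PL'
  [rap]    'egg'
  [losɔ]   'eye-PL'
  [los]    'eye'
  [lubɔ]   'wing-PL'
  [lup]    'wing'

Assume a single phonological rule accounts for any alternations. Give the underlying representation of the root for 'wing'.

/lub/

The stem for 'wing' ends in [b] in [lubɔ] but [p] in [lup].
The stem 'egg' ([rapɔ], [rap]) shows [p] unchanged in both environments, so [p] cannot be basic with [b] derived before the PL suffix.
Therefore /b/ is basic and [p] is derived by word-final obstruent devoicing (voiced obstruents become voiceless word-finally).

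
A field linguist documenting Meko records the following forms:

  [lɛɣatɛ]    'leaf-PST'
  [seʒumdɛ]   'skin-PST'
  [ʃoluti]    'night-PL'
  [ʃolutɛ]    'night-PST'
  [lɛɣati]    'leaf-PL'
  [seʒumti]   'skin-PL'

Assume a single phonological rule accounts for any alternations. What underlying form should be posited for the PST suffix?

The PST morpheme has two allomorphs, [-dɛ] and [-tɛ].
The PL suffix, which begins with [t], is invariant after every stem; so [t] is not altered by any rule here.
So the underlying form is /-dɛ/, and voiced stops become voiceless after a vowel.

/-dɛ/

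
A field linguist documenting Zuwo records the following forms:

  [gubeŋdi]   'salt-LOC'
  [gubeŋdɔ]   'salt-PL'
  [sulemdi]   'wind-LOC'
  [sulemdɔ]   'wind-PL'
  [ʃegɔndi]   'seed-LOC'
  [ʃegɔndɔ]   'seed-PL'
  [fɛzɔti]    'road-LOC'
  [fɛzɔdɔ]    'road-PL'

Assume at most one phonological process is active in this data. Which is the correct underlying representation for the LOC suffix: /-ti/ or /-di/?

/-ti/

The LOC suffix surfaces as [-di] and [-ti], depending on the final segment of the stem.
The PL suffix, which begins with [d], is invariant after every stem; so [d] is not altered by any rule here.
So the underlying form is /-ti/, and voiceless stops become voiced after a nasal.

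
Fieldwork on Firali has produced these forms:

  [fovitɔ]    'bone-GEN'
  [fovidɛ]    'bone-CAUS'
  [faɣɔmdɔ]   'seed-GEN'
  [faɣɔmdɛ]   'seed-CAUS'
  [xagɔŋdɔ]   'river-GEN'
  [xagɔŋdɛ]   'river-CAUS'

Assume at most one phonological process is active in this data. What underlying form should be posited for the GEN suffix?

The GEN suffix surfaces as [-dɔ] and [-tɔ], depending on the final segment of the stem.
The CAUS suffix, which begins with [d], is invariant after every stem; so [d] is not altered by any rule here.
The GEN suffix is therefore /-tɔ/ underlyingly, with post-nasal voicing: voiceless stops become voiced after a nasal.

/-tɔ/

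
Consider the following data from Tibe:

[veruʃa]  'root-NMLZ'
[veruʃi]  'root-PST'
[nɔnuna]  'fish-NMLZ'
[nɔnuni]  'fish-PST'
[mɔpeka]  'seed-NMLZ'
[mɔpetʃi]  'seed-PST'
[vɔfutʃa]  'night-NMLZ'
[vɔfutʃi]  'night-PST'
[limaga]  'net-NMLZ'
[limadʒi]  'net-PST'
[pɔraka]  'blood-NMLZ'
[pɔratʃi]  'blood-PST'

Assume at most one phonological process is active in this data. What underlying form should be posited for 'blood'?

/pɔrak/

The root 'blood' surfaces as [pɔraka] and [pɔratʃi], with a stem-final [k] ~ [tʃ] alternation.
The stem 'night' ([vɔfutʃa], [vɔfutʃi]) shows [tʃ] unchanged in both environments, so [tʃ] cannot be basic with [k] derived before the NMLZ suffix.
The alternation reflects palatalization before a front vowel: /k/ and /g/ become palato-alveolar [tʃ] and [dʒ] before a front vowel. /k/ is underlying.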